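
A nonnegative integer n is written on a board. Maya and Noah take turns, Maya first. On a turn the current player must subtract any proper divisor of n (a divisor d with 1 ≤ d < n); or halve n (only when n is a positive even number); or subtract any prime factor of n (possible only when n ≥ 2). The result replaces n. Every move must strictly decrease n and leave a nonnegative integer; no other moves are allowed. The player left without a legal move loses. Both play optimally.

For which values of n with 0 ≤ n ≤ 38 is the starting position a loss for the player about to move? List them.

Build the W/L table. Terminal = L. A non-terminal position is W if it has a move to some L; otherwise it is L.
n=0: no move → L
n=1: no move → L
n=2: →0(L), so W
n=3: →0(L), so W
n=4: →2(W), 3(W) — all W, so L
n=5: →0(L), so W
n=6: →4(L), so W
n=7: →0(L), so W
n=8: →4(L), so W
n=9: →6(W), 8(W) — all W, so L
n=10: →9(L), so W
n=11: →0(L), so W
n=12: →9(L), so W
n=13: →0(L), so W
n=14: →7(W), 12(W), 13(W) — all W, so L
n=15: →14(L), so W
n=16: →14(L), so W
n=17: →0(L), so W
n=18: →9(L), so W
n=19: →0(L), so W
n=20: →10(W), 15(W), 16(W), 18(W), 19(W) — all W, so L
n=21: →14(L), so W
n=22: →20(L), so W
n=23: →0(L), so W
n=24: →20(L), so W
n=25: →20(L), so W
n=26: →13(W), 24(W), 25(W) — all W, so L
n=27: →26(L), so W
n=28: →14(L), so W
n=29: →0(L), so W
n=30: →20(L), so W
n=31: →0(L), so W
n=32: →16(W), 24(W), 28(W), 30(W), 31(W) — all W, so L
n=33: →32(L), so W
n=34: →32(L), so W
n=35: →28(W), 30(W), 34(W) — all W, so L
n=36: →32(L), so W
n=37: →0(L), so W
n=38: →19(W), 36(W), 37(W) — all W, so L
Reading off the rows marked L gives the requested list; there are 10 such values of n.

0, 1, 4, 9, 14, 20, 26, 32, 35, 38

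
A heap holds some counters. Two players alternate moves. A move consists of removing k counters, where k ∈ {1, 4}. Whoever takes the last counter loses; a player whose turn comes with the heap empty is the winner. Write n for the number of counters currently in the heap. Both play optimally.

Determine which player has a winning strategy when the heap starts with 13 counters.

The second player wins.

Label each position W (a win for the player to move) or L (a loss). A position with no legal move is W; any other position is W exactly when some move reaches an L, and L when every move reaches a W.
n=0: no move; the opponent has just taken the last counter and therefore loses → W
n=1: the only move is to 0(W), a W ⇒ L
n=2: can move to 1, which is L ⇒ W
n=3: the only move is to 2(W), a W ⇒ L
n=4: can move to 3, which is L ⇒ W
n=5: can move to 1, which is L ⇒ W
n=6: moves to 5(W), 2(W); every one is W ⇒ L
n=7: can move to 6, which is L ⇒ W
n=8: moves to 7(W), 4(W); every one is W ⇒ L
n=9: can move to 8, which is L ⇒ W
n=10: can move to 6, which is L ⇒ W
n=11: moves to 10(W), 7(W); every one is W ⇒ L
n=12: can move to 11, which is L ⇒ W
n=13: moves to 12(W), 9(W); every one is W ⇒ L
The starting position 13 is L: whatever the player to move does, the opponent receives a W position.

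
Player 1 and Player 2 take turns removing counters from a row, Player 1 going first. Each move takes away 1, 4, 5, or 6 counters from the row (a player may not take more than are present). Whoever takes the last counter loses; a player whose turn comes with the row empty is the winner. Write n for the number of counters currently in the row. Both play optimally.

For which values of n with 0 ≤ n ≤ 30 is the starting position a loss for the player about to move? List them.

Label each position W (a win for the player to move) or L (a loss). A position with no legal move is W; any other position is W exactly when some move reaches an L, and L when every move reaches a W.
n=0: no move; the opponent has just taken the last counter and therefore loses → W
n=1: only reaches 0(W), which is W → L
n=2: reaches L-position 1 → W
n=3: only reaches 2(W), which is W → L
n=4: reaches L-position 3 → W
n=5: reaches L-position 1 → W
n=6: reaches L-position 1 → W
n=7: reaches L-position 3 → W
n=8: reaches L-position 3 → W
n=9: reaches L-position 3 → W
n=10: only reaches 9(W), 6(W), 5(W), 4(W), all W → L
n=11: reaches L-position 10 → W
n=12: only reaches 11(W), 8(W), 7(W), 6(W), all W → L
n=13: reaches L-position 12 → W
n=14: reaches L-position 10 → W
n=15: reaches L-position 10 → W
n=16: reaches L-position 12 → W
n=17: reaches L-position 12 → W
n=18: reaches L-position 12 → W
n=19: only reaches 18(W), 15(W), 14(W), 13(W), all W → L
n=20: reaches L-position 19 → W
n=21: only reaches 20(W), 17(W), 16(W), 15(W), all W → L
n=22: reaches L-position 21 → W
n=23: reaches L-position 19 → W
n=24: reaches L-position 19 → W
n=25: reaches L-position 21 → W
n=26: reaches L-position 21 → W
n=27: reaches L-position 21 → W
n=28: only reaches 27(W), 24(W), 23(W), 22(W), all W → L
n=29: reaches L-position 28 → W
n=30: only reaches 29(W), 26(W), 25(W), 24(W), all W → L
Reading off the rows marked L gives the requested list; there are 8 such values of n.

1, 3, 10, 12, 19, 21, 28, 30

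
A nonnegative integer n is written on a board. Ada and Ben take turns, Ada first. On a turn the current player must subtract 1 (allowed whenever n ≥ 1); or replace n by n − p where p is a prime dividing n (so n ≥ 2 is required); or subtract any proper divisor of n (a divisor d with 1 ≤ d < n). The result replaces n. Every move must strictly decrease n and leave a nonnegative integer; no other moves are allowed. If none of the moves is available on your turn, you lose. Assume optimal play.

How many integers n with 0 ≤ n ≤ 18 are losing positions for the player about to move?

4

Label each position W (a win for the player to move) or L (a loss). A position with no legal move is L; any other position is W exactly when some move reaches an L, and L when every move reaches a W.
n=0: no move → L
n=1: reaches L-position 0 → W
n=2: reaches L-position 0 → W
n=3: reaches L-position 0 → W
n=4: only reaches 2(W), 3(W), all W → L
n=5: reaches L-position 0 → W
n=6: reaches L-position 4 → W
n=7: reaches L-position 0 → W
n=8: reaches L-position 4 → W
n=9: only reaches 6(W), 8(W), all W → L
n=10: reaches L-position 9 → W
n=11: reaches L-position 0 → W
n=12: reaches L-position 9 → W
n=13: reaches L-position 0 → W
n=14: only reaches 7(W), 12(W), 13(W), all W → L
n=15: reaches L-position 14 → W
n=16: reaches L-position 14 → W
n=17: reaches L-position 0 → W
n=18: reaches L-position 9 → W
L entries with 0 ≤ n ≤ 18: n = 0, 4, 9, 14; that makes 4.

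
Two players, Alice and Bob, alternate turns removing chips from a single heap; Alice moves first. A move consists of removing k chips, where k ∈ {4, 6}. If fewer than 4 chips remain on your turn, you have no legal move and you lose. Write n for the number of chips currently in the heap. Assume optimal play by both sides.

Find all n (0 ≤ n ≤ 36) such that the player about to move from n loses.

0, 1, 2, 3, 10, 11, 12, 13, 20, 21, 22, 23, 30, 31, 32, 33

Use the standard recursion: the mover loses at a terminal position; elsewhere, the mover wins exactly when some move hands the opponent an L position.
n=0: no move → L
n=1: no move → L
n=2: no move → L
n=3: no move → L
n=4: W (go to 0, an L position)
n=5: W (go to 1, an L position)
n=6: W (go to 2, an L position)
n=7: W (go to 3, an L position)
n=8: W (go to 2, an L position)
n=9: W (go to 3, an L position)
n=10: L (options 6(W), 4(W) are all W)
n=11: L (options 7(W), 5(W) are all W)
n=12: L (options 8(W), 6(W) are all W)
n=13: L (options 9(W), 7(W) are all W)
n=14: W (go to 10, an L position)
n=15: W (go to 11, an L position)
n=16: W (go to 12, an L position)
n=17: W (go to 13, an L position)
n=18: W (go to 12, an L position)
n=19: W (go to 13, an L position)
n=20: L (options 16(W), 14(W) are all W)
n=21: L (options 17(W), 15(W) are all W)
n=22: L (options 18(W), 16(W) are all W)
n=23: L (options 19(W), 17(W) are all W)
n=24: W (go to 20, an L position)
n=25: W (go to 21, an L position)
n=26: W (go to 22, an L position)
n=27: W (go to 23, an L position)
n=28: W (go to 22, an L position)
n=29: W (go to 23, an L position)
n=30: L (options 26(W), 24(W) are all W)
n=31: L (options 27(W), 25(W) are all W)
n=32: L (options 28(W), 26(W) are all W)
n=33: L (options 29(W), 27(W) are all W)
n=34: W (go to 30, an L position)
n=35: W (go to 31, an L position)
n=36: W (go to 32, an L position)
Reading off the rows marked L gives the requested list; there are 16 such values of n.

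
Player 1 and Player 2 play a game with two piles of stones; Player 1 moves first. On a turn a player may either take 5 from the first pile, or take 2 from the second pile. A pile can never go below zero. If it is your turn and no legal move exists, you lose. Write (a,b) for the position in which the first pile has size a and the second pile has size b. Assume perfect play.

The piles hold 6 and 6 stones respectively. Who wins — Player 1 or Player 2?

Player 2 wins.

Build the W/L table. Terminal = L. A non-terminal position is W if it has a move to some L; otherwise it is L.
No move ever increases a pile, so every position that can arise here has a ≤ 6 and b ≤ 6; it is enough to label the cells with 0 ≤ a ≤ 6 and 0 ≤ b ≤ 6.
Every move lowers a or b (never raises either), so fill the grid row by row in increasing a, and left to right within a row: each cell's successors are then already labelled.
      b=0  b=1  b=2  b=3  b=4  b=5  b=6
a=0:    L    L    W    W    L    L    W
a=1:    L    L    W    W    L    L    W
a=2:    L    L    W    W    L    L    W
a=3:    L    L    W    W    L    L    W
a=4:    L    L    W    W    L    L    W
a=5:    W    W    L    L    W    W    L
a=6:    W    W    L    L    W    W    L
Cells with no legal move (terminal, hence L): (0,0), (0,1), (1,0), (1,1), (2,0), (2,1), (3,0), (3,1), (4,0), (4,1).
The remaining L cells, each justified by listing all of its moves:
(0,4): only reaches (0,2)(W), which is W → L
(0,5): only reaches (0,3)(W), which is W → L
(1,4): only reaches (1,2)(W), which is W → L
(1,5): only reaches (1,3)(W), which is W → L
(2,4): only reaches (2,2)(W), which is W → L
(2,5): only reaches (2,3)(W), which is W → L
(3,4): only reaches (3,2)(W), which is W → L
(3,5): only reaches (3,3)(W), which is W → L
(4,4): only reaches (4,2)(W), which is W → L
(4,5): only reaches (4,3)(W), which is W → L
(5,2): only reaches (0,2)(W), (5,0)(W), all W → L
(5,3): only reaches (0,3)(W), (5,1)(W), all W → L
(5,6): only reaches (0,6)(W), (5,4)(W), all W → L
(6,2): only reaches (1,2)(W), (6,0)(W), all W → L
(6,3): only reaches (1,3)(W), (6,1)(W), all W → L
(6,6): only reaches (1,6)(W), (6,4)(W), all W → L
Every other cell has at least one move into one of the L cells above, so it is W.
Every move from (6,6) reaches a W position, so the mover loses.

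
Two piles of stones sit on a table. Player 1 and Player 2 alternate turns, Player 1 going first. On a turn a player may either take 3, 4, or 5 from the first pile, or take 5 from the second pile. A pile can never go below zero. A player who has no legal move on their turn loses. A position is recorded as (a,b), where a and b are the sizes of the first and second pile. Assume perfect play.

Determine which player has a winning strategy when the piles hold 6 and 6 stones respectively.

Label each position W (a win for the player to move) or L (a loss). A position with no legal move is L; any other position is W exactly when some move reaches an L, and L when every move reaches a W.
No move ever increases a pile, so every position that can arise here has a ≤ 6 and b ≤ 6; it is enough to label the cells with 0 ≤ a ≤ 6 and 0 ≤ b ≤ 6.
Every move lowers a or b (never raises either), so fill the grid row by row in increasing a, and left to right within a row: each cell's successors are then already labelled.
      b=0  b=1  b=2  b=3  b=4  b=5  b=6
a=0:    L    L    L    L    L    W    W
a=1:    L    L    L    L    L    W    W
a=2:    L    L    L    L    L    W    W
a=3:    W    W    W    W    W    L    L
a=4:    W    W    W    W    W    L    L
a=5:    W    W    W    W    W    L    L
a=6:    W    W    W    W    W    W    W
Cells with no legal move (terminal, hence L): (0,0), (0,1), (0,2), (0,3), (0,4), (1,0), (1,1), (1,2), (1,3), (1,4), (2,0), (2,1), (2,2), (2,3), (2,4).
The remaining L cells, each justified by listing all of its moves:
(3,5): moves to (0,5)(W), (3,0)(W); every one is W ⇒ L
(3,6): moves to (0,6)(W), (3,1)(W); every one is W ⇒ L
(4,5): moves to (1,5)(W), (0,5)(W), (4,0)(W); every one is W ⇒ L
(4,6): moves to (1,6)(W), (0,6)(W), (4,1)(W); every one is W ⇒ L
(5,5): moves to (2,5)(W), (1,5)(W), (0,5)(W), (5,0)(W); every one is W ⇒ L
(5,6): moves to (2,6)(W), (1,6)(W), (0,6)(W), (5,1)(W); every one is W ⇒ L
Every other cell has at least one move into one of the L cells above, so it is W.
The starting position (6,6) is W: Player 1 should move to (3,6), handing over an L position.

Player 1 wins.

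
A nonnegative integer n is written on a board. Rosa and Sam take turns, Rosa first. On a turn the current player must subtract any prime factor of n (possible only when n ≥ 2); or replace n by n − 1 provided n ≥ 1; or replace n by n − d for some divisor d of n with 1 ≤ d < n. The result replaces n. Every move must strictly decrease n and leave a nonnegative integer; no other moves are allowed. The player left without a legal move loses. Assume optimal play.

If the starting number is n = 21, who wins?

Rosa wins.

Compute win/loss labels from the base case upward. A position with no move is L. Any other position is W if it can reach an L in one move, else L.
n=0: no move → L
n=1: can move to 0, which is L ⇒ W
n=2: can move to 0, which is L ⇒ W
n=3: can move to 0, which is L ⇒ W
n=4: moves to 2(W), 3(W); every one is W ⇒ L
n=5: can move to 0, which is L ⇒ W
n=6: can move to 4, which is L ⇒ W
n=7: can move to 0, which is L ⇒ W
n=8: can move to 4, which is L ⇒ W
n=9: moves to 6(W), 8(W); every one is W ⇒ L
n=10: can move to 9, which is L ⇒ W
n=11: can move to 0, which is L ⇒ W
n=12: can move to 9, which is L ⇒ W
n=13: can move to 0, which is L ⇒ W
n=14: moves to 7(W), 12(W), 13(W); every one is W ⇒ L
n=15: can move to 14, which is L ⇒ W
n=16: can move to 14, which is L ⇒ W
n=17: can move to 0, which is L ⇒ W
n=18: can move to 9, which is L ⇒ W
n=19: can move to 0, which is L ⇒ W
n=20: moves to 10(W), 15(W), 16(W), 18(W), 19(W); every one is W ⇒ L
n=21: can move to 14, which is L ⇒ W
The starting position 21 is W: Rosa should move to 14, handing over an L position.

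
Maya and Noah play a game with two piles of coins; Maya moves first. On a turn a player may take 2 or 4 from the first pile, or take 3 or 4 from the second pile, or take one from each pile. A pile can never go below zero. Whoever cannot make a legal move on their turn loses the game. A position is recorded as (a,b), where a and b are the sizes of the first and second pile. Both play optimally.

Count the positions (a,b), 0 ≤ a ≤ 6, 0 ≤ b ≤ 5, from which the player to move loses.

Compute win/loss labels from the base case upward. A position with no move is L. Any other position is W if it can reach an L in one move, else L.
Every move lowers a or b (never raises either), so fill the grid row by row in increasing a, and left to right within a row: each cell's successors are then already labelled.
      b=0  b=1  b=2  b=3  b=4  b=5
a=0:    L    L    L    W    W    W
a=1:    L    W    W    W    W    L
a=2:    W    W    W    L    L    L
a=3:    W    L    L    L    W    W
a=4:    W    W    W    W    W    W
a=5:    W    W    W    W    L    W
a=6:    L    L    L    W    W    W
Cells with no legal move (terminal, hence L): (0,0), (0,1), (0,2), (1,0).
The remaining L cells, each justified by listing all of its moves:
(1,5): moves to (1,2)(W), (1,1)(W), (0,4)(W); every one is W ⇒ L
(2,3): moves to (0,3)(W), (2,0)(W), (1,2)(W); every one is W ⇒ L
(2,4): moves to (0,4)(W), (2,1)(W), (2,0)(W), (1,3)(W); every one is W ⇒ L
(2,5): moves to (0,5)(W), (2,2)(W), (2,1)(W), (1,4)(W); every one is W ⇒ L
(3,1): moves to (1,1)(W), (2,0)(W); every one is W ⇒ L
(3,2): moves to (1,2)(W), (2,1)(W); every one is W ⇒ L
(3,3): moves to (1,3)(W), (3,0)(W), (2,2)(W); every one is W ⇒ L
(5,4): moves to (3,4)(W), (1,4)(W), (5,1)(W), (5,0)(W), (4,3)(W); every one is W ⇒ L
(6,0): moves to (4,0)(W), (2,0)(W); every one is W ⇒ L
(6,1): moves to (4,1)(W), (2,1)(W), (5,0)(W); every one is W ⇒ L
(6,2): moves to (4,2)(W), (2,2)(W), (5,1)(W); every one is W ⇒ L
Every other cell has at least one move into one of the L cells above, so it is W.
L cells per row: a=0: 3, a=1: 2, a=2: 3, a=3: 3, a=4: 0, a=5: 1, a=6: 3; total 15.

15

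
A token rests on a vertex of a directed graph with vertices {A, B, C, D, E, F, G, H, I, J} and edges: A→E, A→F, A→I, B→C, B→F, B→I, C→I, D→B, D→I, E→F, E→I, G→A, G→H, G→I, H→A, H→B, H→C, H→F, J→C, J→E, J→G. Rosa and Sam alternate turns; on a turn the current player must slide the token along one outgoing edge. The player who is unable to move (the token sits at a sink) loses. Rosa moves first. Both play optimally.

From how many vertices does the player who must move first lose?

3

Build the W/L table. Terminal = L. A non-terminal position is W if it has a move to some L; otherwise it is L.
Every edge goes from a vertex to one that appears earlier in the order I, F, E, C, A, B, H, G, D, J, so processing vertices in that order labels each vertex after all of its successors.
I: no outgoing edge → L
F: no outgoing edge → L
E: reaches L-position F → W
C: reaches L-position I → W
A: reaches L-position F → W
B: reaches L-position F → W
H: reaches L-position F → W
G: reaches L-position I → W
D: reaches L-position I → W
J: only reaches G(W), C(W), E(W), all W → L
The L vertices are F, I, J; that is 3 in all.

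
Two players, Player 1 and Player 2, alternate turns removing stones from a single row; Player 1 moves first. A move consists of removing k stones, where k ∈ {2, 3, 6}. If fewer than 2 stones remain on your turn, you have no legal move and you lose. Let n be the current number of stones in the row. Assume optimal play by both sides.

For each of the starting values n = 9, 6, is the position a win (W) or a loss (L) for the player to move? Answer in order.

9: L, 6: W

Label each position W (a win for the player to move) or L (a loss). A position with no legal move is L; any other position is W exactly when some move reaches an L, and L when every move reaches a W.
n=0: no move → L
n=1: no move → L
n=2: reaches L-position 0 → W
n=3: reaches L-position 1 → W
n=4: reaches L-position 1 → W
n=5: only reaches 3(W), 2(W), all W → L
n=6: reaches L-position 0 → W
n=7: reaches L-position 5 → W
n=8: reaches L-position 5 → W
n=9: only reaches 7(W), 6(W), 3(W), all W → L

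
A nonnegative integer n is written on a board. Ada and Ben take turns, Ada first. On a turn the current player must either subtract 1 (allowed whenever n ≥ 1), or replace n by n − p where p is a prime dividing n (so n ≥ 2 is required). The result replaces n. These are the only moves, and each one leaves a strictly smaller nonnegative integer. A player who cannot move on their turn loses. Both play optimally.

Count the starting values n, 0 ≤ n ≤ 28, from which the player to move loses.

8

Compute win/loss labels from the base case upward. A position with no move is L. Any other position is W if it can reach an L in one move, else L.
n=0: no move → L
n=1: →0(L), so W
n=2: →0(L), so W
n=3: →0(L), so W
n=4: →2(W), 3(W) — all W, so L
n=5: →0(L), so W
n=6: →4(L), so W
n=7: →0(L), so W
n=8: →6(W), 7(W) — all W, so L
n=9: →8(L), so W
n=10: →8(L), so W
n=11: →0(L), so W
n=12: →9(W), 10(W), 11(W) — all W, so L
n=13: →0(L), so W
n=14: →12(L), so W
n=15: →12(L), so W
n=16: →14(W), 15(W) — all W, so L
n=17: →0(L), so W
n=18: →16(L), so W
n=19: →0(L), so W
n=20: →15(W), 18(W), 19(W) — all W, so L
n=21: →20(L), so W
n=22: →20(L), so W
n=23: →0(L), so W
n=24: →21(W), 22(W), 23(W) — all W, so L
n=25: →20(L), so W
n=26: →24(L), so W
n=27: →24(L), so W
n=28: →21(W), 26(W), 27(W) — all W, so L
L entries with 0 ≤ n ≤ 28: n = 0, 4, 8, 12, 16, 20, 24, 28; that makes 8.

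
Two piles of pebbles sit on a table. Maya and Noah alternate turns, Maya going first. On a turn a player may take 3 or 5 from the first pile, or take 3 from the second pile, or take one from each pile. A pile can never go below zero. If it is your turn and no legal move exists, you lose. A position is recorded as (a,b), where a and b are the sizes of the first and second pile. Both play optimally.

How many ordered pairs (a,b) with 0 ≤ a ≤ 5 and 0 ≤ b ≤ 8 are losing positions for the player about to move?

Build the W/L table. Terminal = L. A non-terminal position is W if it has a move to some L; otherwise it is L.
Every move lowers a or b (never raises either), so fill the grid row by row in increasing a, and left to right within a row: each cell's successors are then already labelled.
      b=0  b=1  b=2  b=3  b=4  b=5  b=6  b=7  b=8
a=0:    L    L    L    W    W    W    L    L    L
a=1:    L    W    W    W    L    L    L    W    W
a=2:    L    W    L    W    L    W    W    W    L
a=3:    W    W    W    W    L    W    W    W    W
a=4:    W    L    L    L    W    W    W    L    L
a=5:    W    W    W    W    W    L    W    W    W
Cells with no legal move (terminal, hence L): (0,0), (0,1), (0,2), (1,0), (2,0).
The remaining L cells, each justified by listing all of its moves:
(0,6): L (sole option (0,3)(W) is W)
(0,7): L (sole option (0,4)(W) is W)
(0,8): L (sole option (0,5)(W) is W)
(1,4): L (options (1,1)(W), (0,3)(W) are all W)
(1,5): L (options (1,2)(W), (0,4)(W) are all W)
(1,6): L (options (1,3)(W), (0,5)(W) are all W)
(2,2): L (sole option (1,1)(W) is W)
(2,4): L (options (2,1)(W), (1,3)(W) are all W)
(2,8): L (options (2,5)(W), (1,7)(W) are all W)
(3,4): L (options (0,4)(W), (3,1)(W), (2,3)(W) are all W)
(4,1): L (options (1,1)(W), (3,0)(W) are all W)
(4,2): L (options (1,2)(W), (3,1)(W) are all W)
(4,3): L (options (1,3)(W), (4,0)(W), (3,2)(W) are all W)
(4,7): L (options (1,7)(W), (4,4)(W), (3,6)(W) are all W)
(4,8): L (options (1,8)(W), (4,5)(W), (3,7)(W) are all W)
(5,5): L (options (2,5)(W), (0,5)(W), (5,2)(W), (4,4)(W) are all W)
Every other cell has at least one move into one of the L cells above, so it is W.
L cells per row: a=0: 6, a=1: 4, a=2: 4, a=3: 1, a=4: 5, a=5: 1; total 21.

21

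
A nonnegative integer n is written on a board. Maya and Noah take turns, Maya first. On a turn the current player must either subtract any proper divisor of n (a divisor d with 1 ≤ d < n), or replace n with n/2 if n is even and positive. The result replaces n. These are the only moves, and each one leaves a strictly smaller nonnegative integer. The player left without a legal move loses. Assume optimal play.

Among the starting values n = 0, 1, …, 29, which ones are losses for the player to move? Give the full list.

Compute win/loss labels from the base case upward. A position with no move is L. Any other position is W if it can reach an L in one move, else L.
n=0: no move → L
n=1: no move → L
n=2: reaches L-position 1 → W
n=3: only reaches 2(W), which is W → L
n=4: reaches L-position 3 → W
n=5: only reaches 4(W), which is W → L
n=6: reaches L-position 3 → W
n=7: only reaches 6(W), which is W → L
n=8: reaches L-position 7 → W
n=9: only reaches 6(W), 8(W), all W → L
n=10: reaches L-position 5 → W
n=11: only reaches 10(W), which is W → L
n=12: reaches L-position 9 → W
n=13: only reaches 12(W), which is W → L
n=14: reaches L-position 7 → W
n=15: only reaches 10(W), 12(W), 14(W), all W → L
n=16: reaches L-position 15 → W
n=17: only reaches 16(W), which is W → L
n=18: reaches L-position 9 → W
n=19: only reaches 18(W), which is W → L
n=20: reaches L-position 15 → W
n=21: only reaches 14(W), 18(W), 20(W), all W → L
n=22: reaches L-position 11 → W
n=23: only reaches 22(W), which is W → L
n=24: reaches L-position 21 → W
n=25: only reaches 20(W), 24(W), all W → L
n=26: reaches L-position 13 → W
n=27: only reaches 18(W), 24(W), 26(W), all W → L
n=28: reaches L-position 21 → W
n=29: only reaches 28(W), which is W → L
Reading off the rows marked L gives the requested list; there are 16 such values of n.

0, 1, 3, 5, 7, 9, 11, 13, 15, 17, 19, 21, 23, 25, 27, 29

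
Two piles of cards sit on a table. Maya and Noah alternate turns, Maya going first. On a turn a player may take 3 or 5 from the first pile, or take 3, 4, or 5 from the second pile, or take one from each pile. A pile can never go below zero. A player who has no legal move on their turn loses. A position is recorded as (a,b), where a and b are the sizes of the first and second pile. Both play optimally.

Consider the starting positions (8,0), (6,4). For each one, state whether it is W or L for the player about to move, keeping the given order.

(8,0): L, (6,4): W

Build the W/L table. Terminal = L. A non-terminal position is W if it has a move to some L; otherwise it is L.
No move ever increases a pile, so every position that can arise here has a ≤ 8 and b ≤ 4; it is enough to label the cells with 0 ≤ a ≤ 8 and 0 ≤ b ≤ 4.
Every move lowers a or b (never raises either), so fill the grid row by row in increasing a, and left to right within a row: each cell's successors are then already labelled.
      b=0  b=1  b=2  b=3  b=4
a=0:    L    L    L    W    W
a=1:    L    W    W    W    W
a=2:    L    W    L    W    W
a=3:    W    W    W    W    L
a=4:    W    L    L    L    W
a=5:    W    W    W    W    W
a=6:    W    L    L    L    W
a=7:    W    W    W    W    W
a=8:    L    L    L    W    W
Cells with no legal move (terminal, hence L): (0,0), (0,1), (0,2), (1,0), (2,0).
The remaining L cells, each justified by listing all of its moves:
(2,2): only reaches (1,1)(W), which is W → L
(3,4): only reaches (0,4)(W), (3,1)(W), (3,0)(W), (2,3)(W), all W → L
(4,1): only reaches (1,1)(W), (3,0)(W), all W → L
(4,2): only reaches (1,2)(W), (3,1)(W), all W → L
(4,3): only reaches (1,3)(W), (4,0)(W), (3,2)(W), all W → L
(6,1): only reaches (3,1)(W), (1,1)(W), (5,0)(W), all W → L
(6,2): only reaches (3,2)(W), (1,2)(W), (5,1)(W), all W → L
(6,3): only reaches (3,3)(W), (1,3)(W), (6,0)(W), (5,2)(W), all W → L
(8,0): only reaches (5,0)(W), (3,0)(W), all W → L
(8,1): only reaches (5,1)(W), (3,1)(W), (7,0)(W), all W → L
(8,2): only reaches (5,2)(W), (3,2)(W), (7,1)(W), all W → L
Every other cell has at least one move into one of the L cells above, so it is W.
(8,0): one of the L cells justified above, so L
(6,4): the move to (3,4) reaches an L cell, so W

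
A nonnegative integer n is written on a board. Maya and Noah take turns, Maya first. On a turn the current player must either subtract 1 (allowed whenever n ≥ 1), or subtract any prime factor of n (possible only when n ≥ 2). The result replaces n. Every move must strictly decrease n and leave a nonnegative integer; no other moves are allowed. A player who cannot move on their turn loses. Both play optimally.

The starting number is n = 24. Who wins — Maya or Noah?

Classify positions by backward induction: terminal positions (no move available) are L. From any other position, the mover wins iff some move reaches an L.
n=0: no move → L
n=1: W (go to 0, an L position)
n=2: W (go to 0, an L position)
n=3: W (go to 0, an L position)
n=4: L (options 2(W), 3(W) are all W)
n=5: W (go to 0, an L position)
n=6: W (go to 4, an L position)
n=7: W (go to 0, an L position)
n=8: L (options 6(W), 7(W) are all W)
n=9: W (go to 8, an L position)
n=10: W (go to 8, an L position)
n=11: W (go to 0, an L position)
n=12: L (options 9(W), 10(W), 11(W) are all W)
n=13: W (go to 0, an L position)
n=14: W (go to 12, an L position)
n=15: W (go to 12, an L position)
n=16: L (options 14(W), 15(W) are all W)
n=17: W (go to 0, an L position)
n=18: W (go to 16, an L position)
n=19: W (go to 0, an L position)
n=20: L (options 15(W), 18(W), 19(W) are all W)
n=21: W (go to 20, an L position)
n=22: W (go to 20, an L position)
n=23: W (go to 0, an L position)
n=24: L (options 21(W), 22(W), 23(W) are all W)
Every move from 24 reaches a W position, so the mover loses.

Noah wins.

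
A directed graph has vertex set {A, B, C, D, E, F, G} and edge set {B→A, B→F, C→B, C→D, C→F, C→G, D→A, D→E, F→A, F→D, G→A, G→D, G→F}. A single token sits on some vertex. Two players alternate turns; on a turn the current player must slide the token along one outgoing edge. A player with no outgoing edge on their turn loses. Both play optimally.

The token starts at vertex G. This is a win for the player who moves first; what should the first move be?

Work bottom-up. With no move the player to move loses. Otherwise the position is W if at least one move leads to an L position for the opponent, and L if every move leads to a W.
Every edge goes from a vertex to one that appears earlier in the order E, A, D, F, G, B, C, so processing vertices in that order labels each vertex after all of its successors.
E: no outgoing edge → L
A: no outgoing edge → L
D: →A(L), so W
F: →A(L), so W
G: →A(L), so W
B: →A(L), so W
C: →B(W), G(W), F(W), D(W) — all W, so L
From G, the L positions reachable in one move are: A.

Move to A.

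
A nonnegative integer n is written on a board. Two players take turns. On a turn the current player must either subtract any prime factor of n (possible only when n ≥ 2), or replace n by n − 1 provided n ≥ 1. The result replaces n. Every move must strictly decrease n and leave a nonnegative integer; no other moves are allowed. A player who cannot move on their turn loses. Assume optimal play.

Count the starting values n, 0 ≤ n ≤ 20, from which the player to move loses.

Work bottom-up. With no move the player to move loses. Otherwise the position is W if at least one move leads to an L position for the opponent, and L if every move leads to a W.
n=0: no move → L
n=1: →0(L), so W
n=2: →0(L), so W
n=3: →0(L), so W
n=4: →2(W), 3(W) — all W, so L
n=5: →0(L), so W
n=6: →4(L), so W
n=7: →0(L), so W
n=8: →6(W), 7(W) — all W, so L
n=9: →8(L), so W
n=10: →8(L), so W
n=11: →0(L), so W
n=12: →9(W), 10(W), 11(W) — all W, so L
n=13: →0(L), so W
n=14: →12(L), so W
n=15: →12(L), so W
n=16: →14(W), 15(W) — all W, so L
n=17: →0(L), so W
n=18: →16(L), so W
n=19: →0(L), so W
n=20: →15(W), 18(W), 19(W) — all W, so L
L entries with 0 ≤ n ≤ 20: n = 0, 4, 8, 12, 16, 20; that makes 6.

6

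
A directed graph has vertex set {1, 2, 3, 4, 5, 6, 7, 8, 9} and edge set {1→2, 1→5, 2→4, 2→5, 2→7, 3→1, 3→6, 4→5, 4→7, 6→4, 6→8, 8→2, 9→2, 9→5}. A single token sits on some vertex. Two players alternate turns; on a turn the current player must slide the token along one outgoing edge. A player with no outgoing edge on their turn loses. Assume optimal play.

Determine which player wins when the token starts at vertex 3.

The second player wins.

Positions with no move are L. A position that does have a move is losing for the player to move precisely when every available move leads to a winning position for the opponent. Fill in the labels:
Every edge goes from a vertex to one that appears earlier in the order 7, 5, 4, 2, 9, 8, 6, 1, 3, so processing vertices in that order labels each vertex after all of its successors.
7: no outgoing edge → L
5: no outgoing edge → L
4: W (go to 5, an L position)
2: W (go to 5, an L position)
9: W (go to 5, an L position)
8: L (sole option 2(W) is W)
6: W (go to 8, an L position)
1: W (go to 5, an L position)
3: L (options 1(W), 6(W) are all W)
The starting position 3 is L: whatever the player to move does, the opponent receives a W position.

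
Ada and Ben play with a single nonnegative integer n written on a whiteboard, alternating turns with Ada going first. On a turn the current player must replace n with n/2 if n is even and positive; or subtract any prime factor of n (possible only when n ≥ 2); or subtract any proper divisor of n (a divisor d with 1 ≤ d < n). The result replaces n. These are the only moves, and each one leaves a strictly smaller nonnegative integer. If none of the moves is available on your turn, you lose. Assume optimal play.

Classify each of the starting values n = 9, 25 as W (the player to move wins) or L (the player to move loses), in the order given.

Use the standard recursion: the mover loses at a terminal position; elsewhere, the mover wins exactly when some move hands the opponent an L position.
n=0: no move → L
n=1: no move → L
n=2: reaches L-position 0 → W
n=3: reaches L-position 0 → W
n=4: only reaches 2(W), 3(W), all W → L
n=5: reaches L-position 0 → W
n=6: reaches L-position 4 → W
n=7: reaches L-position 0 → W
n=8: reaches L-position 4 → W
n=9: only reaches 6(W), 8(W), all W → L
n=10: reaches L-position 9 → W
n=11: reaches L-position 0 → W
n=12: reaches L-position 9 → W
n=13: reaches L-position 0 → W
n=14: only reaches 7(W), 12(W), 13(W), all W → L
n=15: reaches L-position 14 → W
n=16: reaches L-position 14 → W
n=17: reaches L-position 0 → W
n=18: reaches L-position 9 → W
n=19: reaches L-position 0 → W
n=20: only reaches 10(W), 15(W), 16(W), 18(W), 19(W), all W → L
n=21: reaches L-position 14 → W
n=22: reaches L-position 20 → W
n=23: reaches L-position 0 → W
n=24: reaches L-position 20 → W
n=25: reaches L-position 20 → W

9: L, 25: W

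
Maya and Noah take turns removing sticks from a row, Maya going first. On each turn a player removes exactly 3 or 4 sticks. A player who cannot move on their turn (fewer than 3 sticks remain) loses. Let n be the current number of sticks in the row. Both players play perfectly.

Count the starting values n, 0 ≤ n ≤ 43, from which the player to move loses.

Use the standard recursion: the mover loses at a terminal position; elsewhere, the mover wins exactly when some move hands the opponent an L position.
n=0: no move → L
n=1: no move → L
n=2: no move → L
n=3: reaches L-position 0 → W
n=4: reaches L-position 1 → W
n=5: reaches L-position 2 → W
n=6: reaches L-position 2 → W
n=7: only reaches 4(W), 3(W), all W → L
n=8: only reaches 5(W), 4(W), all W → L
n=9: only reaches 6(W), 5(W), all W → L
n=10: reaches L-position 7 → W
n=11: reaches L-position 8 → W
n=12: reaches L-position 9 → W
n=13: reaches L-position 9 → W
n=14: only reaches 11(W), 10(W), all W → L
n=15: only reaches 12(W), 11(W), all W → L
n=16: only reaches 13(W), 12(W), all W → L
n=17: reaches L-position 14 → W
n=18: reaches L-position 15 → W
n=19: reaches L-position 16 → W
n=20: reaches L-position 16 → W
n=21: only reaches 18(W), 17(W), all W → L
n=22: only reaches 19(W), 18(W), all W → L
n=23: only reaches 20(W), 19(W), all W → L
n=24: reaches L-position 21 → W
n=25: reaches L-position 22 → W
n=26: reaches L-position 23 → W
n=27: reaches L-position 23 → W
n=28: only reaches 25(W), 24(W), all W → L
n=29: only reaches 26(W), 25(W), all W → L
n=30: only reaches 27(W), 26(W), all W → L
n=31: reaches L-position 28 → W
n=32: reaches L-position 29 → W
n=33: reaches L-position 30 → W
n=34: reaches L-position 30 → W
n=35: only reaches 32(W), 31(W), all W → L
n=36: only reaches 33(W), 32(W), all W → L
n=37: only reaches 34(W), 33(W), all W → L
n=38: reaches L-position 35 → W
n=39: reaches L-position 36 → W
n=40: reaches L-position 37 → W
n=41: reaches L-position 37 → W
n=42: only reaches 39(W), 38(W), all W → L
n=43: only reaches 40(W), 39(W), all W → L
L entries with 0 ≤ n ≤ 43: n = 0, 1, 2, 7, 8, 9, 14, 15, 16, 21, 22, 23, 28, 29, 30, 35, 36, 37, 42, 43; that makes 20.

20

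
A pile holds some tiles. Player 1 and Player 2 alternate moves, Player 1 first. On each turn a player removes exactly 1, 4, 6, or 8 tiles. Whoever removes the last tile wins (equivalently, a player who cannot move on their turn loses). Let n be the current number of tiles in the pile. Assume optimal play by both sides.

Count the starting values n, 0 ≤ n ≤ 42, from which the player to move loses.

Compute win/loss labels from the base case upward. A position with no move is L. Any other position is W if it can reach an L in one move, else L.
n=0: no move → L
n=1: →0(L), so W
n=2: →1(W) only, which is W, so L
n=3: →2(L), so W
n=4: →0(L), so W
n=5: →4(W), 1(W) — all W, so L
n=6: →5(L), so W
n=7: →6(W), 3(W), 1(W) — all W, so L
n=8: →7(L), so W
n=9: →5(L), so W
n=10: →2(L), so W
n=11: →7(L), so W
n=12: →11(W), 8(W), 6(W), 4(W) — all W, so L
n=13: →12(L), so W
n=14: →13(W), 10(W), 8(W), 6(W) — all W, so L
n=15: →14(L), so W
n=16: →12(L), so W
n=17: →16(W), 13(W), 11(W), 9(W) — all W, so L
n=18: →17(L), so W
n=19: →18(W), 15(W), 13(W), 11(W) — all W, so L
n=20: →19(L), so W
n=21: →17(L), so W
n=22: →14(L), so W
n=23: →19(L), so W
n=24: →23(W), 20(W), 18(W), 16(W) — all W, so L
n=25: →24(L), so W
n=26: →25(W), 22(W), 20(W), 18(W) — all W, so L
n=27: →26(L), so W
n=28: →24(L), so W
n=29: →28(W), 25(W), 23(W), 21(W) — all W, so L
n=30: →29(L), so W
n=31: →30(W), 27(W), 25(W), 23(W) — all W, so L
n=32: →31(L), so W
n=33: →29(L), so W
n=34: →26(L), so W
n=35: →31(L), so W
n=36: →35(W), 32(W), 30(W), 28(W) — all W, so L
n=37: →36(L), so W
n=38: →37(W), 34(W), 32(W), 30(W) — all W, so L
n=39: →38(L), so W
n=40: →36(L), so W
n=41: →40(W), 37(W), 35(W), 33(W) — all W, so L
n=42: →41(L), so W
L entries with 0 ≤ n ≤ 42: n = 0, 2, 5, 7, 12, 14, 17, 19, 24, 26, 29, 31, 36, 38, 41; that makes 15.

15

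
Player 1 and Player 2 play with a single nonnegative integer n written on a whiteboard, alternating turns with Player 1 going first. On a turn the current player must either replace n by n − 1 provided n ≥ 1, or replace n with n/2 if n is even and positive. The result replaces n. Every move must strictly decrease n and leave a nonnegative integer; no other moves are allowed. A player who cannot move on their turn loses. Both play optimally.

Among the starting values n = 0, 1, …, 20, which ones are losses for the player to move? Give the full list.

Compute win/loss labels from the base case upward. A position with no move is L. Any other position is W if it can reach an L in one move, else L.
n=0: no move → L
n=1: W (go to 0, an L position)
n=2: L (sole option 1(W) is W)
n=3: W (go to 2, an L position)
n=4: W (go to 2, an L position)
n=5: L (sole option 4(W) is W)
n=6: W (go to 5, an L position)
n=7: L (sole option 6(W) is W)
n=8: W (go to 7, an L position)
n=9: L (sole option 8(W) is W)
n=10: W (go to 5, an L position)
n=11: L (sole option 10(W) is W)
n=12: W (go to 11, an L position)
n=13: L (sole option 12(W) is W)
n=14: W (go to 7, an L position)
n=15: L (sole option 14(W) is W)
n=16: W (go to 15, an L position)
n=17: L (sole option 16(W) is W)
n=18: W (go to 9, an L position)
n=19: L (sole option 18(W) is W)
n=20: W (go to 19, an L position)
Reading off the rows marked L gives the requested list; there are 10 such values of n.

0, 2, 5, 7, 9, 11, 13, 15, 17, 19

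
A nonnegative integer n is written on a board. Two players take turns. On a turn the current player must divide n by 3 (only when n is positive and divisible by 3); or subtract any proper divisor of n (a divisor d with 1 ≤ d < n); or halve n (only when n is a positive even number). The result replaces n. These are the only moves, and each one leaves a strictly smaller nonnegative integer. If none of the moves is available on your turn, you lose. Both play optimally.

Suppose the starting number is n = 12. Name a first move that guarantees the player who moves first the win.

Classify positions by backward induction: terminal positions (no move available) are L. From any other position, the mover wins iff some move reaches an L.
n=0: no move → L
n=1: no move → L
n=2: can move to 1, which is L ⇒ W
n=3: can move to 1, which is L ⇒ W
n=4: moves to 2(W), 3(W); every one is W ⇒ L
n=5: can move to 4, which is L ⇒ W
n=6: can move to 4, which is L ⇒ W
n=7: the only move is to 6(W), a W ⇒ L
n=8: can move to 4, which is L ⇒ W
n=9: moves to 3(W), 6(W), 8(W); every one is W ⇒ L
n=10: can move to 9, which is L ⇒ W
n=11: the only move is to 10(W), a W ⇒ L
n=12: can move to 4, which is L ⇒ W
From 12, the L positions reachable in one move are: 4, 9, 11. Any move reaching one of these is winning.

Move to 4.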